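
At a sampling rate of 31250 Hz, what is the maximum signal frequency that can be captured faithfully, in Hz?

15,625 Hz

Nyquist frequency = sample rate / 2 = 31,250 / 2 = 15,625 Hz.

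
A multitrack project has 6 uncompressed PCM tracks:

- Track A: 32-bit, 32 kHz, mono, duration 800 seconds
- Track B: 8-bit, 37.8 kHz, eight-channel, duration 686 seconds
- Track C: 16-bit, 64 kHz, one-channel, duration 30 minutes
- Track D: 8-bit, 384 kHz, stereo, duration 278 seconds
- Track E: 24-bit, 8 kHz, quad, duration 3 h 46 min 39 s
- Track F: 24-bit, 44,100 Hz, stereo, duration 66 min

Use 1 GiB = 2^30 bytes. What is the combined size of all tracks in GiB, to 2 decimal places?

Track A: 32,000 × 800 × 4 × 1 = 102,400,000 bytes.
Track B: 37,800 × 686 × 1 × 8 = 207,446,400 bytes.
Track C: 30 minutes = 1,800 s; 64,000 × 1,800 × 2 × 1 = 230,400,000 bytes.
Track D: 384,000 × 278 × 1 × 2 = 213,504,000 bytes.
Track E: 3 h 46 min 39 s = 13,599 s; 8,000 × 13,599 × 3 × 4 = 1,305,504,000 bytes.
Track F: 66 min = 3,960 s; 44,100 × 3,960 × 3 × 2 = 1,047,816,000 bytes.
Total = 3,107,070,400 bytes = 2.89 GiB.

2.89 GiB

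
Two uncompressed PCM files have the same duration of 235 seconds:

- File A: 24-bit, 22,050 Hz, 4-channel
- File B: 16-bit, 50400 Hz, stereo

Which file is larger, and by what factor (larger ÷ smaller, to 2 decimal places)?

File A: 22,050 × 3 × 4 = 264,600 bytes/s.
File B: 50,400 × 2 × 2 = 201,600 bytes/s.
File A is larger; ratio = 62,181,000 / 47,376,000 = 1.31.

File A, by a factor of 1.31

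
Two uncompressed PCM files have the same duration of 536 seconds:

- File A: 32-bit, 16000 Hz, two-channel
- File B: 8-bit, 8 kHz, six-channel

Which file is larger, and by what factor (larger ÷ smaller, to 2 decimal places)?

File A: 16,000 × 4 × 2 = 128,000 bytes/s.
File B: 8,000 × 1 × 6 = 48,000 bytes/s.
File A is larger; ratio = 68,608,000 / 25,728,000 = 2.67.

File A, by a factor of 2.67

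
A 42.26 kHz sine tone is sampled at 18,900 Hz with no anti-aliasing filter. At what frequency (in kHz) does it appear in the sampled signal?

Nyquist = 18,900/2 = 9,450 Hz; 42,260 Hz exceeds it.
Alias = |42,260 − 2×18,900| = |42,260 − 37,800| = 4,460 Hz = 4.46 kHz.

4.46 kHz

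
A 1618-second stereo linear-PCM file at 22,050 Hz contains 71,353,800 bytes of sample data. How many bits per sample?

8 bits

Bytes per sample = 71,353,800 / (22,050 × 1,618 × 2) = 71,353,800 / 71,353,800 = 1.
Bit depth = 1 × 8 = 8 bits.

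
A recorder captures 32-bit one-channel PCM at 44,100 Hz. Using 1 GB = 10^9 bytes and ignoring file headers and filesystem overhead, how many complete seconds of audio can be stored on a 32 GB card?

Uncompressed byte rate = 44,100 × 4 × 1 = 176,400 bytes/s.
Capacity = 32 × 1,000,000,000 = 32,000,000,000 bytes.
32,000,000,000 / 176,400 ≈ 181405.9 s → 181,405 seconds.

181,405 seconds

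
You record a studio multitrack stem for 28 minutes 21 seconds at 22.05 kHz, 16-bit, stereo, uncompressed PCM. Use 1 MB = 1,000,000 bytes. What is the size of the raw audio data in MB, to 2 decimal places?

Duration = 28 minutes 21 seconds = 1,701 s.
Bytes = 22,050 samples/s × 1,701 s × 2 bytes/sample × 2 ch = 150,028,200 bytes.
150,028,200 / 1,000,000 = 150.03 MB.

150.03 MB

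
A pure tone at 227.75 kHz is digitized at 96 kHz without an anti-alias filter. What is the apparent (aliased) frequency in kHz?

35.75 kHz

Nyquist = 96,000/2 = 48,000 Hz; 227,750 Hz exceeds it.
Alias = |227,750 − 2×96,000| = |227,750 − 192,000| = 35,750 Hz = 35.75 kHz.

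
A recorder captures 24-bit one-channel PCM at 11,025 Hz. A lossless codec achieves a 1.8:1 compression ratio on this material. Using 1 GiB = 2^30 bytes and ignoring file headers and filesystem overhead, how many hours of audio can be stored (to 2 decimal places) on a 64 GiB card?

Uncompressed byte rate = 11,025 × 3 × 1 = 33,075 bytes/s.
After 1.8:1 compression, effective rate ≈ 18375 bytes/s.
Capacity = 64 × 1,073,741,824 = 68,719,476,736 bytes.
68,719,476,736 / effective rate ≈ 3739835.47 s → 1038.84 hours.

1038.84 hours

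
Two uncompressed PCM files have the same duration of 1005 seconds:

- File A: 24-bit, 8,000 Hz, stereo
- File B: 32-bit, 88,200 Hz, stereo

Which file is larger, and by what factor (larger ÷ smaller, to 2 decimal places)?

File A: 8,000 × 3 × 2 = 48,000 bytes/s.
File B: 88,200 × 4 × 2 = 705,600 bytes/s.
File B is larger; ratio = 709,128,000 / 48,240,000 = 14.70.

File B, by a factor of 14.70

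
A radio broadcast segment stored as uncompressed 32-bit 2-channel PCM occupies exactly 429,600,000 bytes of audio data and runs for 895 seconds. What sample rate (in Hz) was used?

60,000 Hz

Bytes = sample_rate × seconds × bytes_per_sample × channels.
sample_rate = 429,600,000 / (895 × 4 × 2) = 429,600,000 / 7,160 = 60,000 Hz.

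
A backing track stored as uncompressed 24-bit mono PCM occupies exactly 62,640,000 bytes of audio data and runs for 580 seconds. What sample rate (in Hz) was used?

Bytes = sample_rate × seconds × bytes_per_sample × channels.
sample_rate = 62,640,000 / (580 × 3 × 1) = 62,640,000 / 1,740 = 36,000 Hz.

36,000 Hz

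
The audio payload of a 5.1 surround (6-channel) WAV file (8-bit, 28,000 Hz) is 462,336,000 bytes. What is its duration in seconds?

2,752 seconds

Byte rate = 28,000 × 1 × 6 = 168,000 bytes/s.
Duration = 462,336,000 / 168,000 = 2,752 s.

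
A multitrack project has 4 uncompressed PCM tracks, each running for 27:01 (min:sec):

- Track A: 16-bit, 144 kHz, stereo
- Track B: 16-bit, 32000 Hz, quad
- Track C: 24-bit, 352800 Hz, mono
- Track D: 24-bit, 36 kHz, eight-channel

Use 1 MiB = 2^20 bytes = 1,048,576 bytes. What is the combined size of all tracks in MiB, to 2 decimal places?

27:01 (min:sec) = 1,621 s.
Track A: 144,000 × 1,621 × 2 × 2 = 933,696,000 bytes.
Track B: 32,000 × 1,621 × 2 × 4 = 414,976,000 bytes.
Track C: 352,800 × 1,621 × 3 × 1 = 1,715,666,400 bytes.
Track D: 36,000 × 1,621 × 3 × 8 = 1,400,544,000 bytes.
Total = 4,464,882,400 bytes = 4258.04 MiB.

4258.04 MiB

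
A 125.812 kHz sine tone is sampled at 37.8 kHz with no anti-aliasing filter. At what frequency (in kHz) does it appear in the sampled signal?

12.412 kHz

Nyquist = 37,800/2 = 18,900 Hz; 125,812 Hz exceeds it.
Alias = |125,812 − 3×37,800| = |125,812 − 113,400| = 12,412 Hz = 12.412 kHz.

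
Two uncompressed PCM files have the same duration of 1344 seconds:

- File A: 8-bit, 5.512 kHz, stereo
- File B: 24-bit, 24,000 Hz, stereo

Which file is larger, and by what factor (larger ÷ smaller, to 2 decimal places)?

File A: 5,512 × 1 × 2 = 11,024 bytes/s.
File B: 24,000 × 3 × 2 = 144,000 bytes/s.
File B is larger; ratio = 193,536,000 / 14,816,256 = 13.06.

File B, by a factor of 13.06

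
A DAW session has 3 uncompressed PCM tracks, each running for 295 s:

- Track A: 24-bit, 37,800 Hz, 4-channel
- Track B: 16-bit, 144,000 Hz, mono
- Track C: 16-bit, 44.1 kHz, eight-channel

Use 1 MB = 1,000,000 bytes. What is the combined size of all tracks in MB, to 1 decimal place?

426.9 MB

Track A: 37,800 × 295 × 3 × 4 = 133,812,000 bytes.
Track B: 144,000 × 295 × 2 × 1 = 84,960,000 bytes.
Track C: 44,100 × 295 × 2 × 8 = 208,152,000 bytes.
Total = 426,924,000 bytes = 426.9 MB.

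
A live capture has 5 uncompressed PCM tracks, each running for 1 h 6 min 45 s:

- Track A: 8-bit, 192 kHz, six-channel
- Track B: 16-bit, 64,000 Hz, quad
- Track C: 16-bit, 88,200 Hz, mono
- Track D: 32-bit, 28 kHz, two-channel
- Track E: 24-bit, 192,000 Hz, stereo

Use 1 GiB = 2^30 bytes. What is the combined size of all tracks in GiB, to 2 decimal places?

1 h 6 min 45 s = 4,005 s.
Track A: 192,000 × 4,005 × 1 × 6 = 4,613,760,000 bytes.
Track B: 64,000 × 4,005 × 2 × 4 = 2,050,560,000 bytes.
Track C: 88,200 × 4,005 × 2 × 1 = 706,482,000 bytes.
Track D: 28,000 × 4,005 × 4 × 2 = 897,120,000 bytes.
Track E: 192,000 × 4,005 × 3 × 2 = 4,613,760,000 bytes.
Total = 12,881,682,000 bytes = 12.00 GiB.

12.00 GiB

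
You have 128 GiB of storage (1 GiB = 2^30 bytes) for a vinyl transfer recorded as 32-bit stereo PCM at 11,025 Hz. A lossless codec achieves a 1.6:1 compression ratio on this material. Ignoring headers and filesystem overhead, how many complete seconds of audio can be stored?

Uncompressed byte rate = 11,025 × 4 × 2 = 88,200 bytes/s.
After 1.6:1 compression, effective rate ≈ 55125 bytes/s.
Capacity = 128 × 1,073,741,824 = 137,438,953,472 bytes.
137,438,953,472 / effective rate ≈ 2493223.65 s → 2,493,223 seconds.

2,493,223 seconds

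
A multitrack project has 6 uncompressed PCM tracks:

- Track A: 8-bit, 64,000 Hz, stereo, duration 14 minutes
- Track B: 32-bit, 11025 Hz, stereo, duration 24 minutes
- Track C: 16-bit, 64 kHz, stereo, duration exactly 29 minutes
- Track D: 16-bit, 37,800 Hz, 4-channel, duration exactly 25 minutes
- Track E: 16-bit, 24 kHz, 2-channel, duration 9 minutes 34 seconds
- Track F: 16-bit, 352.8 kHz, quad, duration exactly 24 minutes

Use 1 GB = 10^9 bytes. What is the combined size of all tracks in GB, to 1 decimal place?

5.3 GB

Track A: 14 minutes = 840 s; 64,000 × 840 × 1 × 2 = 107,520,000 bytes.
Track B: 24 minutes = 1,440 s; 11,025 × 1,440 × 4 × 2 = 127,008,000 bytes.
Track C: exactly 29 minutes = 1,740 s; 64,000 × 1,740 × 2 × 2 = 445,440,000 bytes.
Track D: exactly 25 minutes = 1,500 s; 37,800 × 1,500 × 2 × 4 = 453,600,000 bytes.
Track E: 9 minutes 34 seconds = 574 s; 24,000 × 574 × 2 × 2 = 55,104,000 bytes.
Track F: exactly 24 minutes = 1,440 s; 352,800 × 1,440 × 2 × 4 = 4,064,256,000 bytes.
Total = 5,252,928,000 bytes = 5.3 GB.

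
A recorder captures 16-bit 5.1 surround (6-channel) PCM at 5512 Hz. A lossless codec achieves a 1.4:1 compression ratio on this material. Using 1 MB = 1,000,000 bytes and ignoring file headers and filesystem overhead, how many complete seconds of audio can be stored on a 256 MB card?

5,418 seconds

Uncompressed byte rate = 5,512 × 2 × 6 = 66,144 bytes/s.
After 1.4:1 compression, effective rate ≈ 47245.71 bytes/s.
Capacity = 256 × 1,000,000 = 256,000,000 bytes.
256,000,000 / effective rate ≈ 5418.48 s → 5,418 seconds.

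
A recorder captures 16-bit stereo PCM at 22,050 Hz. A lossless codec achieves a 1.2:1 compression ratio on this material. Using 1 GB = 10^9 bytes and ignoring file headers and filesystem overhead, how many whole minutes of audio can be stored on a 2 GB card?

Uncompressed byte rate = 22,050 × 2 × 2 = 88,200 bytes/s.
After 1.2:1 compression, effective rate ≈ 73500 bytes/s.
Capacity = 2 × 1,000,000,000 = 2,000,000,000 bytes.
2,000,000,000 / effective rate ≈ 27210.88 s → 453 minutes.

453 minutes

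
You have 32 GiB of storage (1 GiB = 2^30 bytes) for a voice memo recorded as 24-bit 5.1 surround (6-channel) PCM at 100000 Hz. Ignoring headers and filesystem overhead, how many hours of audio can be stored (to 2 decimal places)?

5.30 hours

Uncompressed byte rate = 100,000 × 3 × 6 = 1,800,000 bytes/s.
Capacity = 32 × 1,073,741,824 = 34,359,738,368 bytes.
34,359,738,368 / 1,800,000 ≈ 19088.74 s → 5.30 hours.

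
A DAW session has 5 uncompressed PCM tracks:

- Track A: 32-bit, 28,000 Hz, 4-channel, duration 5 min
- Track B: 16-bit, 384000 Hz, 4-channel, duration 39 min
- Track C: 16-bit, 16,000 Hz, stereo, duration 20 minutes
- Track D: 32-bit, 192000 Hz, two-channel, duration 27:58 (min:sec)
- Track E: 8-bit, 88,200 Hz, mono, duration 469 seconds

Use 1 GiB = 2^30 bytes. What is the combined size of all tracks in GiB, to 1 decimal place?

9.3 GiB

Track A: 5 min = 300 s; 28,000 × 300 × 4 × 4 = 134,400,000 bytes.
Track B: 39 min = 2,340 s; 384,000 × 2,340 × 2 × 4 = 7,188,480,000 bytes.
Track C: 20 minutes = 1,200 s; 16,000 × 1,200 × 2 × 2 = 76,800,000 bytes.
Track D: 27:58 (min:sec) = 1,678 s; 192,000 × 1,678 × 4 × 2 = 2,577,408,000 bytes.
Track E: 88,200 × 469 × 1 × 1 = 41,365,800 bytes.
Total = 10,018,453,800 bytes = 9.3 GiB.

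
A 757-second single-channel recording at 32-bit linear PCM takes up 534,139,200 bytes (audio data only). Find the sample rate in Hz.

Bytes = sample_rate × seconds × bytes_per_sample × channels.
sample_rate = 534,139,200 / (757 × 4 × 1) = 534,139,200 / 3,028 = 176,400 Hz.

176,400 Hz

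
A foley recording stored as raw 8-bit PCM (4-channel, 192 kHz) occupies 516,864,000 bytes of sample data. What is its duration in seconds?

673 seconds

Byte rate = 192,000 × 1 × 4 = 768,000 bytes/s.
Duration = 516,864,000 / 768,000 = 673 s.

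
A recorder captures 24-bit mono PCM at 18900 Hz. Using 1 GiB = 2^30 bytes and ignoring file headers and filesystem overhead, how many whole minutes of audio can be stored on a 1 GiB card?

315 minutes

Uncompressed byte rate = 18,900 × 3 × 1 = 56,700 bytes/s.
Capacity = 1 × 1,073,741,824 = 1,073,741,824 bytes.
1,073,741,824 / 56,700 ≈ 18937.25 s → 315 minutes.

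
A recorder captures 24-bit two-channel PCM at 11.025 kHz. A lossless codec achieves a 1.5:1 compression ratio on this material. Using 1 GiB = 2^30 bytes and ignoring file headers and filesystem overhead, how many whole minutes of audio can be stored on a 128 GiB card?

Uncompressed byte rate = 11,025 × 3 × 2 = 66,150 bytes/s.
After 1.5:1 compression, effective rate ≈ 44100 bytes/s.
Capacity = 128 × 1,073,741,824 = 137,438,953,472 bytes.
137,438,953,472 / effective rate ≈ 3116529.56 s → 51,942 minutes.

51,942 minutes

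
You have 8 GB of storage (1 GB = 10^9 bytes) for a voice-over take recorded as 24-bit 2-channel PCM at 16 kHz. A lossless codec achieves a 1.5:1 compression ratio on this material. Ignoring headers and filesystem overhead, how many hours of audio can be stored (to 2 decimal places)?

34.72 hours

Uncompressed byte rate = 16,000 × 3 × 2 = 96,000 bytes/s.
After 1.5:1 compression, effective rate ≈ 64000 bytes/s.
Capacity = 8 × 1,000,000,000 = 8,000,000,000 bytes.
8,000,000,000 / effective rate ≈ 125000 s → 34.72 hours.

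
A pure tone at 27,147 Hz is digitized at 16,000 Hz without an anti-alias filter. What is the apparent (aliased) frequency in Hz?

Nyquist = 16,000/2 = 8,000 Hz; 27,147 Hz exceeds it.
Alias = |27,147 − 2×16,000| = |27,147 − 32,000| = 4,853 Hz.

4,853 Hz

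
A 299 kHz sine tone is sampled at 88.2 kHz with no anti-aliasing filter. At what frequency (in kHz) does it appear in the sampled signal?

34.4 kHz

Nyquist = 88,200/2 = 44,100 Hz; 299,000 Hz exceeds it.
Alias = |299,000 − 3×88,200| = |299,000 − 264,600| = 34,400 Hz = 34.4 kHz.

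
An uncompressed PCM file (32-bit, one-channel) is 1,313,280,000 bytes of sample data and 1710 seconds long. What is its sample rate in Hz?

Bytes = sample_rate × seconds × bytes_per_sample × channels.
sample_rate = 1,313,280,000 / (1,710 × 4 × 1) = 1,313,280,000 / 6,840 = 192,000 Hz.

192,000 Hz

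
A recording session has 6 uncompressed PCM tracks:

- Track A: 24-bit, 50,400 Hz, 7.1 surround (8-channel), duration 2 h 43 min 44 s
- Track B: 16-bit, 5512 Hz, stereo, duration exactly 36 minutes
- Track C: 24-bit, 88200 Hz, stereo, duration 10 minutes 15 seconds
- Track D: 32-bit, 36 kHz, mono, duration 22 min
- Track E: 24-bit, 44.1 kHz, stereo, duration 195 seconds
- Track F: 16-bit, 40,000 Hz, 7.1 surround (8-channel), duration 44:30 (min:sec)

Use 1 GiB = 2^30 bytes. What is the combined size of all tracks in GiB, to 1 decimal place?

Track A: 2 h 43 min 44 s = 9,824 s; 50,400 × 9,824 × 3 × 8 = 11,883,110,400 bytes.
Track B: exactly 36 minutes = 2,160 s; 5,512 × 2,160 × 2 × 2 = 47,623,680 bytes.
Track C: 10 minutes 15 seconds = 615 s; 88,200 × 615 × 3 × 2 = 325,458,000 bytes.
Track D: 22 min = 1,320 s; 36,000 × 1,320 × 4 × 1 = 190,080,000 bytes.
Track E: 44,100 × 195 × 3 × 2 = 51,597,000 bytes.
Track F: 44:30 (min:sec) = 2,670 s; 40,000 × 2,670 × 2 × 8 = 1,708,800,000 bytes.
Total = 14,206,669,080 bytes = 13.2 GiB.

13.2 GiB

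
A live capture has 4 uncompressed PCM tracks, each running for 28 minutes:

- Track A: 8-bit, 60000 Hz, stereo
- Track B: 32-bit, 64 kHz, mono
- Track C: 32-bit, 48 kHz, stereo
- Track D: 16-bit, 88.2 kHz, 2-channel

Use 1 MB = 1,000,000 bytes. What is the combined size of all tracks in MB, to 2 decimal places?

28 minutes = 1,680 s.
Track A: 60,000 × 1,680 × 1 × 2 = 201,600,000 bytes.
Track B: 64,000 × 1,680 × 4 × 1 = 430,080,000 bytes.
Track C: 48,000 × 1,680 × 4 × 2 = 645,120,000 bytes.
Track D: 88,200 × 1,680 × 2 × 2 = 592,704,000 bytes.
Total = 1,869,504,000 bytes = 1869.50 MB.

1869.50 MB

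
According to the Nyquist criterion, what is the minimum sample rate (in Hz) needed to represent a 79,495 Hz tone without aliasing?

158,990 Hz

Minimum sample rate = 2 × 79,495 Hz = 158,990 Hz.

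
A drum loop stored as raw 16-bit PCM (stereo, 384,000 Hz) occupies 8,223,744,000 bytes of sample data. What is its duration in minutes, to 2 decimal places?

89.23 minutes

Byte rate = 384,000 × 2 × 2 = 1,536,000 bytes/s.
Duration = 8,223,744,000 / 1,536,000 = 5,354 s.
5,354 s / 60 = 89.23 minutes.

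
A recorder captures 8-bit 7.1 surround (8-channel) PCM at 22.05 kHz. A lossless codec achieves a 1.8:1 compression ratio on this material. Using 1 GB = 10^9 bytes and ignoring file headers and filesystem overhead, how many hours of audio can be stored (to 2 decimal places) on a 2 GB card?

Uncompressed byte rate = 22,050 × 1 × 8 = 176,400 bytes/s.
After 1.8:1 compression, effective rate ≈ 98000 bytes/s.
Capacity = 2 × 1,000,000,000 = 2,000,000,000 bytes.
2,000,000,000 / effective rate ≈ 20408.16 s → 5.67 hours.

5.67 hours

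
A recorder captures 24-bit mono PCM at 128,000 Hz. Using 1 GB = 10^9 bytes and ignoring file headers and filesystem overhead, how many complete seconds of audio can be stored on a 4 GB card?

10,416 seconds

Uncompressed byte rate = 128,000 × 3 × 1 = 384,000 bytes/s.
Capacity = 4 × 1,000,000,000 = 4,000,000,000 bytes.
4,000,000,000 / 384,000 ≈ 10416.67 s → 10,416 seconds.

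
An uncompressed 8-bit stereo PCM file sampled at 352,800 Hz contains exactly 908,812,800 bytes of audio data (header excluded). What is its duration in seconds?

1,288 seconds

Byte rate = 352,800 × 1 × 2 = 705,600 bytes/s.
Duration = 908,812,800 / 705,600 = 1,288 s.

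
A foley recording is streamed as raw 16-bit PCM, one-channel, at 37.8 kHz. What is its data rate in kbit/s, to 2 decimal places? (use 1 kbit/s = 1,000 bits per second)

604.80 kbit/s

Bit rate = 37,800 × 16 × 1 = 604,800 bits/s.
= 604.80 kbit/s.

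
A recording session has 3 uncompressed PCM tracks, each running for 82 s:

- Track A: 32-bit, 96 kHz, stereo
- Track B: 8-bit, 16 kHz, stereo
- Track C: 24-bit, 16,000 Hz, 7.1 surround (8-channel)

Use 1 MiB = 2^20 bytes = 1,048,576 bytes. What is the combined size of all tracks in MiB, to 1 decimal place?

Track A: 96,000 × 82 × 4 × 2 = 62,976,000 bytes.
Track B: 16,000 × 82 × 1 × 2 = 2,624,000 bytes.
Track C: 16,000 × 82 × 3 × 8 = 31,488,000 bytes.
Total = 97,088,000 bytes = 92.6 MiB.

92.6 MiB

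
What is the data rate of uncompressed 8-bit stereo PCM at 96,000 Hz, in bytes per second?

Bit rate = 96,000 × 8 × 2 = 1,536,000 bits/s.
1,536,000 / 8 = 192,000 bytes/s.

192,000 bytes/s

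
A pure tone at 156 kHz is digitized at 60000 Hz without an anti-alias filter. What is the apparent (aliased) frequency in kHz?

24 kHz

Nyquist = 60,000/2 = 30,000 Hz; 156,000 Hz exceeds it.
Alias = |156,000 − 3×60,000| = |156,000 − 180,000| = 24,000 Hz = 24 kHz.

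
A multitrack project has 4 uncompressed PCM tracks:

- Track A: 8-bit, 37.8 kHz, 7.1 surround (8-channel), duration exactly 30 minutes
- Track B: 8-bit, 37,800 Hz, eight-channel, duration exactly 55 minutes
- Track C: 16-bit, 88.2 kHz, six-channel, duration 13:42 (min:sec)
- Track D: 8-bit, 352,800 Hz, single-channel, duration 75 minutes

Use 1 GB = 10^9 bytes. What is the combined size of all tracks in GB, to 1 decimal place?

Track A: exactly 30 minutes = 1,800 s; 37,800 × 1,800 × 1 × 8 = 544,320,000 bytes.
Track B: exactly 55 minutes = 3,300 s; 37,800 × 3,300 × 1 × 8 = 997,920,000 bytes.
Track C: 13:42 (min:sec) = 822 s; 88,200 × 822 × 2 × 6 = 870,004,800 bytes.
Track D: 75 minutes = 4,500 s; 352,800 × 4,500 × 1 × 1 = 1,587,600,000 bytes.
Total = 3,999,844,800 bytes = 4.0 GB.

4.0 GB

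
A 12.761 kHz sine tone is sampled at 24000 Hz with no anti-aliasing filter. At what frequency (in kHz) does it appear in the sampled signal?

Nyquist = 24,000/2 = 12,000 Hz; 12,761 Hz exceeds it.
Alias = |12,761 − 1×24,000| = |12,761 − 24,000| = 11,239 Hz = 11.239 kHz.

11.239 kHz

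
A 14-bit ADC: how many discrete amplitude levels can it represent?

16,384 levels

2^14 = 16,384.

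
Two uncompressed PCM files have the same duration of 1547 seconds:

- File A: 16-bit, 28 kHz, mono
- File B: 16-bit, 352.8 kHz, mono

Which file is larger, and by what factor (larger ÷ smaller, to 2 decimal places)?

File B, by a factor of 12.60

File A: 28,000 × 2 × 1 = 56,000 bytes/s.
File B: 352,800 × 2 × 1 = 705,600 bytes/s.
File B is larger; ratio = 1,091,563,200 / 86,632,000 = 12.60.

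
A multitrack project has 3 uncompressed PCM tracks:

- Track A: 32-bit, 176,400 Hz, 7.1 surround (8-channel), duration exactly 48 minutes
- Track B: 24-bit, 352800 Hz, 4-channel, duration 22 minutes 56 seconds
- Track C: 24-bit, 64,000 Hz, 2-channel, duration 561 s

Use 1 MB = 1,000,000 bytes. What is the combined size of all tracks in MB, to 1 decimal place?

22297.9 MB

Track A: exactly 48 minutes = 2,880 s; 176,400 × 2,880 × 4 × 8 = 16,257,024,000 bytes.
Track B: 22 minutes 56 seconds = 1,376 s; 352,800 × 1,376 × 3 × 4 = 5,825,433,600 bytes.
Track C: 64,000 × 561 × 3 × 2 = 215,424,000 bytes.
Total = 22,297,881,600 bytes = 22297.9 MB.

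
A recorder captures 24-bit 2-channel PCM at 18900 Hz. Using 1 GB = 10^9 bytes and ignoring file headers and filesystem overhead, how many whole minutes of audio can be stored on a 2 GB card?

Uncompressed byte rate = 18,900 × 3 × 2 = 113,400 bytes/s.
Capacity = 2 × 1,000,000,000 = 2,000,000,000 bytes.
2,000,000,000 / 113,400 ≈ 17636.68 s → 293 minutes.

293 minutes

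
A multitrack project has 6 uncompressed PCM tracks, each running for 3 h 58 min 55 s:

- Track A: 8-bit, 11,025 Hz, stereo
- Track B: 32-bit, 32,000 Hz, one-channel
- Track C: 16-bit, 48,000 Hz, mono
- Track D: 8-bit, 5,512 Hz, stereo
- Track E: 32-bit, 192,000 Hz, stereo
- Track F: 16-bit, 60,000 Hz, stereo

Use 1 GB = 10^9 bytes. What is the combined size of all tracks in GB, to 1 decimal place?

29.1 GB

3 h 58 min 55 s = 14,335 s.
Track A: 11,025 × 14,335 × 1 × 2 = 316,086,750 bytes.
Track B: 32,000 × 14,335 × 4 × 1 = 1,834,880,000 bytes.
Track C: 48,000 × 14,335 × 2 × 1 = 1,376,160,000 bytes.
Track D: 5,512 × 14,335 × 1 × 2 = 158,029,040 bytes.
Track E: 192,000 × 14,335 × 4 × 2 = 22,018,560,000 bytes.
Track F: 60,000 × 14,335 × 2 × 2 = 3,440,400,000 bytes.
Total = 29,144,115,790 bytes = 29.1 GB.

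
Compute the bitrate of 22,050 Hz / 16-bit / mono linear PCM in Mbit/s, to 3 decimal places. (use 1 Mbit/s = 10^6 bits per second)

0.353 Mbit/s

Bit rate = 22,050 × 16 × 1 = 352,800 bits/s.
= 0.353 Mbit/s.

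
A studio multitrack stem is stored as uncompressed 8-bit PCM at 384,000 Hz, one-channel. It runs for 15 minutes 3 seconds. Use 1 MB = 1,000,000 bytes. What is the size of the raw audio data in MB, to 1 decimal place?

346.8 MB

Duration = 15 minutes 3 seconds = 903 s.
Bytes = 384,000 samples/s × 903 s × 1 bytes/sample × 1 ch = 346,752,000 bytes.
346,752,000 / 1,000,000 = 346.8 MB.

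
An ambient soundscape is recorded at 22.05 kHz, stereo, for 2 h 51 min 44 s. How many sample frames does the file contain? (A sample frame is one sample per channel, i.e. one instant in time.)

227,203,200 sample frames

2 h 51 min 44 s = 10,304 s.
22,050 samples/s × 10,304 s = 227,203,200 frames.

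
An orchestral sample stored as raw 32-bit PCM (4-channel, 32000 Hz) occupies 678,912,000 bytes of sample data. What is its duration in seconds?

1,326 seconds

Byte rate = 32,000 × 4 × 4 = 512,000 bytes/s.
Duration = 678,912,000 / 512,000 = 1,326 s.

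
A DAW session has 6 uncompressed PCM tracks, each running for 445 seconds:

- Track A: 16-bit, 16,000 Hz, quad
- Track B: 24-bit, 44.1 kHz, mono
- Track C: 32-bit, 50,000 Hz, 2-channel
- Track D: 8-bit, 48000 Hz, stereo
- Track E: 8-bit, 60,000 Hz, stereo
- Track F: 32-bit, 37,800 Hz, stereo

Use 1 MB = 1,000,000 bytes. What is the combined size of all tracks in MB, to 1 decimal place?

524.5 MB

Track A: 16,000 × 445 × 2 × 4 = 56,960,000 bytes.
Track B: 44,100 × 445 × 3 × 1 = 58,873,500 bytes.
Track C: 50,000 × 445 × 4 × 2 = 178,000,000 bytes.
Track D: 48,000 × 445 × 1 × 2 = 42,720,000 bytes.
Track E: 60,000 × 445 × 1 × 2 = 53,400,000 bytes.
Track F: 37,800 × 445 × 4 × 2 = 134,568,000 bytes.
Total = 524,521,500 bytes = 524.5 MB.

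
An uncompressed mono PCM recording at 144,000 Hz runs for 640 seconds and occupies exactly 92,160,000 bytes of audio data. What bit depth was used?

8 bits

Bytes per sample = 92,160,000 / (144,000 × 640 × 1) = 92,160,000 / 92,160,000 = 1.
Bit depth = 1 × 8 = 8 bits.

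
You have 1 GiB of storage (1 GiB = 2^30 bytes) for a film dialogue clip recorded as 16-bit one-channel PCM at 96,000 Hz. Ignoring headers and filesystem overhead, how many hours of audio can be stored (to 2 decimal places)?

1.55 hours

Uncompressed byte rate = 96,000 × 2 × 1 = 192,000 bytes/s.
Capacity = 1 × 1,073,741,824 = 1,073,741,824 bytes.
1,073,741,824 / 192,000 ≈ 5592.41 s → 1.55 hours.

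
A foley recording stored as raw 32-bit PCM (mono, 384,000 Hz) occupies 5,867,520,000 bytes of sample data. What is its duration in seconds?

Byte rate = 384,000 × 4 × 1 = 1,536,000 bytes/s.
Duration = 5,867,520,000 / 1,536,000 = 3,820 s.

3,820 seconds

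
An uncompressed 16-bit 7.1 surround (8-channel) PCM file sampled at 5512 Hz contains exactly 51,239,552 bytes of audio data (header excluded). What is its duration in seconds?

Byte rate = 5,512 × 2 × 8 = 88,192 bytes/s.
Duration = 51,239,552 / 88,192 = 581 s.

581 seconds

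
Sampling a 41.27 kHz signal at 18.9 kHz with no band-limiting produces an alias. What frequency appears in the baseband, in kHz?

Nyquist = 18,900/2 = 9,450 Hz; 41,270 Hz exceeds it.
Alias = |41,270 − 2×18,900| = |41,270 − 37,800| = 3,470 Hz = 3.47 kHz.

3.47 kHz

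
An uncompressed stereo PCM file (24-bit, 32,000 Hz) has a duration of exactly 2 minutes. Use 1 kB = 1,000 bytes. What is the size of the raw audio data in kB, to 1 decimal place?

23040.0 kB

Duration = exactly 2 minutes = 120 s.
Bytes = 32,000 samples/s × 120 s × 3 bytes/sample × 2 ch = 23,040,000 bytes.
23,040,000 / 1,000 = 23040.0 kB.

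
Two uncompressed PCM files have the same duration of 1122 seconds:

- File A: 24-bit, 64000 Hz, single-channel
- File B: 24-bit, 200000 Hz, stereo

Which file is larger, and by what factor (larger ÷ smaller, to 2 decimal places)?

File A: 64,000 × 3 × 1 = 192,000 bytes/s.
File B: 200,000 × 3 × 2 = 1,200,000 bytes/s.
File B is larger; ratio = 1,346,400,000 / 215,424,000 = 6.25.

File B, by a factor of 6.25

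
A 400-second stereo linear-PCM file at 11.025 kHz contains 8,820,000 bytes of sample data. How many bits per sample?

Bytes per sample = 8,820,000 / (11,025 × 400 × 2) = 8,820,000 / 8,820,000 = 1.
Bit depth = 1 × 8 = 8 bits.

8 bits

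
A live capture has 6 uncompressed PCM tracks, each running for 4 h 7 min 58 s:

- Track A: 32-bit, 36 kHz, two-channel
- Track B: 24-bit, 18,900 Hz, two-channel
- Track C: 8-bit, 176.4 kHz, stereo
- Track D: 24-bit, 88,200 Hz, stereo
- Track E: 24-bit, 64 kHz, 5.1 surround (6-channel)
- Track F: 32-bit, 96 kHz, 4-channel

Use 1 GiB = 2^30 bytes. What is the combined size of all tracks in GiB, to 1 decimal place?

4 h 7 min 58 s = 14,878 s.
Track A: 36,000 × 14,878 × 4 × 2 = 4,284,864,000 bytes.
Track B: 18,900 × 14,878 × 3 × 2 = 1,687,165,200 bytes.
Track C: 176,400 × 14,878 × 1 × 2 = 5,248,958,400 bytes.
Track D: 88,200 × 14,878 × 3 × 2 = 7,873,437,600 bytes.
Track E: 64,000 × 14,878 × 3 × 6 = 17,139,456,000 bytes.
Track F: 96,000 × 14,878 × 4 × 4 = 22,852,608,000 bytes.
Total = 59,086,489,200 bytes = 55.0 GiB.

55.0 GiB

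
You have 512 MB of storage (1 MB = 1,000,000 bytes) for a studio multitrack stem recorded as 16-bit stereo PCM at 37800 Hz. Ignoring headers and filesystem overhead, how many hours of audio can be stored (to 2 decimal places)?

0.94 hours

Uncompressed byte rate = 37,800 × 2 × 2 = 151,200 bytes/s.
Capacity = 512 × 1,000,000 = 512,000,000 bytes.
512,000,000 / 151,200 ≈ 3386.24 s → 0.94 hours.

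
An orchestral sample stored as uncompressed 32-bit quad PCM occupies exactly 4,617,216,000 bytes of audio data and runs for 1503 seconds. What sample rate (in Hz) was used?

Bytes = sample_rate × seconds × bytes_per_sample × channels.
sample_rate = 4,617,216,000 / (1,503 × 4 × 4) = 4,617,216,000 / 24,048 = 192,000 Hz.

192,000 Hz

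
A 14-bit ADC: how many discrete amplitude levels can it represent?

2^14 = 16,384.

16,384 levels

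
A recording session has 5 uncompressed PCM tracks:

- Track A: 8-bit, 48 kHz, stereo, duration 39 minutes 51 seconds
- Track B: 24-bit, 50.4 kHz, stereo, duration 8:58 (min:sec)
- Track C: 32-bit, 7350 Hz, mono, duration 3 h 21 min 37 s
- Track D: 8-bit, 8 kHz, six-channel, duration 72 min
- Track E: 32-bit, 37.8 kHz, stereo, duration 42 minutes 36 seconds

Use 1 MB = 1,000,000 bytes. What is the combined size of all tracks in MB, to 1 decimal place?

Track A: 39 minutes 51 seconds = 2,391 s; 48,000 × 2,391 × 1 × 2 = 229,536,000 bytes.
Track B: 8:58 (min:sec) = 538 s; 50,400 × 538 × 3 × 2 = 162,691,200 bytes.
Track C: 3 h 21 min 37 s = 12,097 s; 7,350 × 12,097 × 4 × 1 = 355,651,800 bytes.
Track D: 72 min = 4,320 s; 8,000 × 4,320 × 1 × 6 = 207,360,000 bytes.
Track E: 42 minutes 36 seconds = 2,556 s; 37,800 × 2,556 × 4 × 2 = 772,934,400 bytes.
Total = 1,728,173,400 bytes = 1728.2 MB.

1728.2 MB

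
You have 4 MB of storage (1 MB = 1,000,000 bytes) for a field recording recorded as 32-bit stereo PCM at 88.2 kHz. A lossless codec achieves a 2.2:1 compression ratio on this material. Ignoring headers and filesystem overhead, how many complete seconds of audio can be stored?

Uncompressed byte rate = 88,200 × 4 × 2 = 705,600 bytes/s.
After 2.2:1 compression, effective rate ≈ 320727.27 bytes/s.
Capacity = 4 × 1,000,000 = 4,000,000 bytes.
4,000,000 / effective rate ≈ 12.47 s → 12 seconds.

12 seconds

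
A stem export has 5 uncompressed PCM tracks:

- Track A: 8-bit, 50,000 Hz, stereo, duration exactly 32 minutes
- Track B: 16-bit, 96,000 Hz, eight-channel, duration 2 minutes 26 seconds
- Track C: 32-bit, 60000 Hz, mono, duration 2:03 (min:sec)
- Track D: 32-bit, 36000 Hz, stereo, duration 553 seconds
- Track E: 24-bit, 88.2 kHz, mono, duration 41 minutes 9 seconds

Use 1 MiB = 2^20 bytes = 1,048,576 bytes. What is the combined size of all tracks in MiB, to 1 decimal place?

1200.0 MiB

Track A: exactly 32 minutes = 1,920 s; 50,000 × 1,920 × 1 × 2 = 192,000,000 bytes.
Track B: 2 minutes 26 seconds = 146 s; 96,000 × 146 × 2 × 8 = 224,256,000 bytes.
Track C: 2:03 (min:sec) = 123 s; 60,000 × 123 × 4 × 1 = 29,520,000 bytes.
Track D: 36,000 × 553 × 4 × 2 = 159,264,000 bytes.
Track E: 41 minutes 9 seconds = 2,469 s; 88,200 × 2,469 × 3 × 1 = 653,297,400 bytes.
Total = 1,258,337,400 bytes = 1200.0 MiB.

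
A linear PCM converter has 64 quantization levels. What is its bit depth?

6 bits

log2(64) = 6.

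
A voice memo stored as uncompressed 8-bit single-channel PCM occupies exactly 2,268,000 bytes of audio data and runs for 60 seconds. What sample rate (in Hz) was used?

37,800 Hz

Bytes = sample_rate × seconds × bytes_per_sample × channels.
sample_rate = 2,268,000 / (60 × 1 × 1) = 2,268,000 / 60 = 37,800 Hz.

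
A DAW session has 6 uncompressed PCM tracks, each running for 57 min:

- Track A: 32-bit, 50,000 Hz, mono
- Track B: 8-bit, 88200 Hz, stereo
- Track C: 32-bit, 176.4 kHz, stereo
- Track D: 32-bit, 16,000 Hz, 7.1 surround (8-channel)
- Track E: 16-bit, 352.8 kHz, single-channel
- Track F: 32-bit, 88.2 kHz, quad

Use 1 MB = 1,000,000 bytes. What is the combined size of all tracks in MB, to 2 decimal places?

15104.09 MB

57 min = 3,420 s.
Track A: 50,000 × 3,420 × 4 × 1 = 684,000,000 bytes.
Track B: 88,200 × 3,420 × 1 × 2 = 603,288,000 bytes.
Track C: 176,400 × 3,420 × 4 × 2 = 4,826,304,000 bytes.
Track D: 16,000 × 3,420 × 4 × 8 = 1,751,040,000 bytes.
Track E: 352,800 × 3,420 × 2 × 1 = 2,413,152,000 bytes.
Track F: 88,200 × 3,420 × 4 × 4 = 4,826,304,000 bytes.
Total = 15,104,088,000 bytes = 15104.09 MB.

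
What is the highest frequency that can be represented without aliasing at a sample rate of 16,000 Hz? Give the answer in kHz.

Nyquist frequency = sample rate / 2 = 16,000 / 2 = 8 kHz.

8 kHz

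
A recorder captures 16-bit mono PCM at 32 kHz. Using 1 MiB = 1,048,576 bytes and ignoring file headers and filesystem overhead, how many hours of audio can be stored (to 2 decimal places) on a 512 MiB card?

Uncompressed byte rate = 32,000 × 2 × 1 = 64,000 bytes/s.
Capacity = 512 × 1,048,576 = 536,870,912 bytes.
536,870,912 / 64,000 ≈ 8388.61 s → 2.33 hours.

2.33 hours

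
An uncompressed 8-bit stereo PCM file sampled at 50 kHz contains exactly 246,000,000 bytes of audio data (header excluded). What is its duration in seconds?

2,460 seconds

Byte rate = 50,000 × 1 × 2 = 100,000 bytes/s.
Duration = 246,000,000 / 100,000 = 2,460 s.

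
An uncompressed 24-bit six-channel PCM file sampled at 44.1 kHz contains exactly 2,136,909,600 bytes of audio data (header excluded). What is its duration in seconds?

Byte rate = 44,100 × 3 × 6 = 793,800 bytes/s.
Duration = 2,136,909,600 / 793,800 = 2,692 s.

2,692 seconds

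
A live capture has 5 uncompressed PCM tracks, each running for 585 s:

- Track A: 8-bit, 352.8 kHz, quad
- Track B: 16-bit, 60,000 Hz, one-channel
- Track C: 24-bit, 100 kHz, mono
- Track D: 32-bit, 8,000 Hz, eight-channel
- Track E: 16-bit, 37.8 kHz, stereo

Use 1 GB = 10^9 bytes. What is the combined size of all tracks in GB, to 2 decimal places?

Track A: 352,800 × 585 × 1 × 4 = 825,552,000 bytes.
Track B: 60,000 × 585 × 2 × 1 = 70,200,000 bytes.
Track C: 100,000 × 585 × 3 × 1 = 175,500,000 bytes.
Track D: 8,000 × 585 × 4 × 8 = 149,760,000 bytes.
Track E: 37,800 × 585 × 2 × 2 = 88,452,000 bytes.
Total = 1,309,464,000 bytes = 1.31 GB.

1.31 GB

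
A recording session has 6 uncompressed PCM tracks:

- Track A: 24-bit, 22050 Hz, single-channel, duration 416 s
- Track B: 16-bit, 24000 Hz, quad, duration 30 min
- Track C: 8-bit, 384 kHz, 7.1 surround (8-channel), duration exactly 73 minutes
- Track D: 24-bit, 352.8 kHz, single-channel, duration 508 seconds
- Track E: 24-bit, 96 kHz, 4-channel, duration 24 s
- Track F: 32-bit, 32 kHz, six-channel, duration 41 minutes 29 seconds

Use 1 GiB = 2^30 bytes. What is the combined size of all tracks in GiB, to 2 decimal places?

Track A: 22,050 × 416 × 3 × 1 = 27,518,400 bytes.
Track B: 30 min = 1,800 s; 24,000 × 1,800 × 2 × 4 = 345,600,000 bytes.
Track C: exactly 73 minutes = 4,380 s; 384,000 × 4,380 × 1 × 8 = 13,455,360,000 bytes.
Track D: 352,800 × 508 × 3 × 1 = 537,667,200 bytes.
Track E: 96,000 × 24 × 3 × 4 = 27,648,000 bytes.
Track F: 41 minutes 29 seconds = 2,489 s; 32,000 × 2,489 × 4 × 6 = 1,911,552,000 bytes.
Total = 16,305,345,600 bytes = 15.19 GiB.

15.19 GiB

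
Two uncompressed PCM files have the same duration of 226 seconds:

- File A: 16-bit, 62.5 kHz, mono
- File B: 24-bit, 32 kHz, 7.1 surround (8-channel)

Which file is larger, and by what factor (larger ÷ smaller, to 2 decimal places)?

File A: 62,500 × 2 × 1 = 125,000 bytes/s.
File B: 32,000 × 3 × 8 = 768,000 bytes/s.
File B is larger; ratio = 173,568,000 / 28,250,000 = 6.14.

File B, by a factor of 6.14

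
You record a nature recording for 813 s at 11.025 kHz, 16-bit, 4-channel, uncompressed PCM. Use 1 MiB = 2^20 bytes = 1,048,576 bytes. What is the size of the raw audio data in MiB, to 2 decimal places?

68.38 MiB

Bytes = 11,025 samples/s × 813 s × 2 bytes/sample × 4 ch = 71,706,600 bytes.
71,706,600 / 1,048,576 = 68.38 MiB.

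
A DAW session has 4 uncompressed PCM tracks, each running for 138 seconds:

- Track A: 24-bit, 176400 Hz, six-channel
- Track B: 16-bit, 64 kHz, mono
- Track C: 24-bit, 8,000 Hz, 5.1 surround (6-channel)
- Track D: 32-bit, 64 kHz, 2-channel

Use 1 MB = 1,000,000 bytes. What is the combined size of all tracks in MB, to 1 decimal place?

Track A: 176,400 × 138 × 3 × 6 = 438,177,600 bytes.
Track B: 64,000 × 138 × 2 × 1 = 17,664,000 bytes.
Track C: 8,000 × 138 × 3 × 6 = 19,872,000 bytes.
Track D: 64,000 × 138 × 4 × 2 = 70,656,000 bytes.
Total = 546,369,600 bytes = 546.4 MB.

546.4 MB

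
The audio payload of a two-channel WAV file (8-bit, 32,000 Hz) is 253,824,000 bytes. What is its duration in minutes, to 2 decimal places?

Byte rate = 32,000 × 1 × 2 = 64,000 bytes/s.
Duration = 253,824,000 / 64,000 = 3,966 s.
3,966 s / 60 = 66.10 minutes.

66.10 minutes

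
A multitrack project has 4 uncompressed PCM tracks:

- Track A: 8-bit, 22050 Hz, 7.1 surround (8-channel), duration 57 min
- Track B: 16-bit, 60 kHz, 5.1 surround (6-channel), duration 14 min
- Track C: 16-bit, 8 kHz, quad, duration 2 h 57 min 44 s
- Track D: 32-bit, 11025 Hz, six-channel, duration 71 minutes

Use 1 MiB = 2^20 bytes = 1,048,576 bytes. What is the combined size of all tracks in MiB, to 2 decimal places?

2877.98 MiB

Track A: 57 min = 3,420 s; 22,050 × 3,420 × 1 × 8 = 603,288,000 bytes.
Track B: 14 min = 840 s; 60,000 × 840 × 2 × 6 = 604,800,000 bytes.
Track C: 2 h 57 min 44 s = 10,664 s; 8,000 × 10,664 × 2 × 4 = 682,496,000 bytes.
Track D: 71 minutes = 4,260 s; 11,025 × 4,260 × 4 × 6 = 1,127,196,000 bytes.
Total = 3,017,780,000 bytes = 2877.98 MiB.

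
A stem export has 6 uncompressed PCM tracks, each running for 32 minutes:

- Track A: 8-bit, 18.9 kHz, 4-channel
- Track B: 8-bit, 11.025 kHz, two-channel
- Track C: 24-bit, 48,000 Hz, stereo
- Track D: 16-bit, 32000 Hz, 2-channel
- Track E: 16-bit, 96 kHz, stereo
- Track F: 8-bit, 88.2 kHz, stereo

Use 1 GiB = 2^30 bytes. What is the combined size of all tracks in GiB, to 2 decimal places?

32 minutes = 1,920 s.
Track A: 18,900 × 1,920 × 1 × 4 = 145,152,000 bytes.
Track B: 11,025 × 1,920 × 1 × 2 = 42,336,000 bytes.
Track C: 48,000 × 1,920 × 3 × 2 = 552,960,000 bytes.
Track D: 32,000 × 1,920 × 2 × 2 = 245,760,000 bytes.
Track E: 96,000 × 1,920 × 2 × 2 = 737,280,000 bytes.
Track F: 88,200 × 1,920 × 1 × 2 = 338,688,000 bytes.
Total = 2,062,176,000 bytes = 1.92 GiB.

1.92 GiB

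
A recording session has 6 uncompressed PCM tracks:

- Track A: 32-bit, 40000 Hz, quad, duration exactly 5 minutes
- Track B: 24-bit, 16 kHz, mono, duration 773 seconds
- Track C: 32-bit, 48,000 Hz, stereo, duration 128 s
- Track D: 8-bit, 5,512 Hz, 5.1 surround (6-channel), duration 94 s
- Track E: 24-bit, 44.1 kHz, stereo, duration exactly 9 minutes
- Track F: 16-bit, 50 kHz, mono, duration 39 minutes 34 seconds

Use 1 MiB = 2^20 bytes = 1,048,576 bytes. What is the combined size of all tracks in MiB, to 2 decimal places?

631.00 MiB

Track A: exactly 5 minutes = 300 s; 40,000 × 300 × 4 × 4 = 192,000,000 bytes.
Track B: 16,000 × 773 × 3 × 1 = 37,104,000 bytes.
Track C: 48,000 × 128 × 4 × 2 = 49,152,000 bytes.
Track D: 5,512 × 94 × 1 × 6 = 3,108,768 bytes.
Track E: exactly 9 minutes = 540 s; 44,100 × 540 × 3 × 2 = 142,884,000 bytes.
Track F: 39 minutes 34 seconds = 2,374 s; 50,000 × 2,374 × 2 × 1 = 237,400,000 bytes.
Total = 661,648,768 bytes = 631.00 MiB.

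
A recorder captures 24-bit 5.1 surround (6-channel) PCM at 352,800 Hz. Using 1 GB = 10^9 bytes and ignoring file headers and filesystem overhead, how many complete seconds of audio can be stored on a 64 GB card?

10,078 seconds

Uncompressed byte rate = 352,800 × 3 × 6 = 6,350,400 bytes/s.
Capacity = 64 × 1,000,000,000 = 64,000,000,000 bytes.
64,000,000,000 / 6,350,400 ≈ 10078.11 s → 10,078 seconds.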